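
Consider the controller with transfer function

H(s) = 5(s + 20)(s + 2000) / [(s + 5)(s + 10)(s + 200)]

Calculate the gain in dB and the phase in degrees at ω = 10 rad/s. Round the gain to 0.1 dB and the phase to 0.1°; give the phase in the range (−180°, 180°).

At s = jω = j10:
zero (s+20): 20 + j10 → |·| = √(20²+10²) = √500 ≈ 22.361, ∠ = arctan(10/20) ≈ 26.57°
zero (s+2000): 2000 + j10 → |·| = √(2000²+10²) = √4000100 ≈ 2000, ∠ = arctan(10/2000) ≈ 0.29°
pole (s+5): 5 + j10 → |·| = √(5²+10²) = √125 ≈ 11.18, ∠ = arctan(10/5) ≈ 63.43°
pole (s+10): 10 + j10 → |·| = √(10²+10²) = √200 ≈ 14.142, ∠ = arctan(10/10) ≈ 45.00°
pole (s+200): 200 + j10 → |·| = √(200²+10²) = √40100 ≈ 200.25, ∠ = arctan(10/200) ≈ 2.86°
|H| = 5 · 44722 / 31661 ≈ 7.0626
Gain = 20 log₁₀(7.0626) ≈ 16.98 dB
∠H = 26.86° − 111.29° = -84.43°

17.0 dB, -84.4°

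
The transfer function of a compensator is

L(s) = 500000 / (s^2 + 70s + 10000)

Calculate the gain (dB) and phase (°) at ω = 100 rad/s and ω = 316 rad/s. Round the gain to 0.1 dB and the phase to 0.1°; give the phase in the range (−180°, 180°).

At s = jω = j100:
quadratic: (j100)² + 70·j100 + 10000 = 0 + j7000 → |·| ≈ 7000, ∠ ≈ 90.00°
|L| = 500000 / 7000 ≈ 71.429
Gain = 20 log₁₀(71.429) ≈ 37.08 dB
∠L = 0.00° − 90.00° = -90.00°

At s = jω = j316:
quadratic: (j316)² + 70·j316 + 10000 = -89856 + j22120 → |·| ≈ 92539, ∠ ≈ 166.17°
|L| = 500000 / 92539 ≈ 5.4031
Gain = 20 log₁₀(5.4031) ≈ 14.65 dB
∠L = 0.00° − 166.17° = -166.17°

ω = 100: 37.1 dB, -90.0°; ω = 316: 14.7 dB, -166.2°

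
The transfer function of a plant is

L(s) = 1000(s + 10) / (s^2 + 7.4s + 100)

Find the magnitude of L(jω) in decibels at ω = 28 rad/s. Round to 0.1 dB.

At s = jω = j28:
zero (s+10): 10 + j28 → |·| = √(10²+28²) = √884 ≈ 29.732, ∠ = arctan(28/10) ≈ 70.35°
quadratic: (j28)² + 7.4·j28 + 100 = -684 + j207.2 → |·| ≈ 714.69, ∠ ≈ 163.15°
|L| = 1000 · 29.732 / 714.69 ≈ 41.601
Gain = 20 log₁₀(41.601) ≈ 32.38 dB

32.4 dB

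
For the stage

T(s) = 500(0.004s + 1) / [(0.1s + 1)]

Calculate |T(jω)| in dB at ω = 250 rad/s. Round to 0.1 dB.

29.0 dB

At ω = 250 rad/s:
zero (1 + j250·0.004) = 1 + j1 → |·| ≈ 1.4142, ∠ ≈ 45.00°
pole (1 + j250·0.1) = 1 + j25 → |·| ≈ 25.02, ∠ ≈ 87.71°
|T| = 500 · 1.4142 / (25.02) ≈ 28.261
Gain = 20 log₁₀(28.261) ≈ 29.02 dB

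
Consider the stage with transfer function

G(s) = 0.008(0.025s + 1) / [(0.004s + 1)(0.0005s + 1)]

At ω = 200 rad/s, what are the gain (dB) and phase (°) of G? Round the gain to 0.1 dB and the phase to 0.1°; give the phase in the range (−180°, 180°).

-30.0 dB, 34.3°

At ω = 200 rad/s:
zero (1 + j200·0.025) = 1 + j5 → |·| ≈ 5.099, ∠ ≈ 78.69°
pole (1 + j200·0.004) = 1 + j0.8 → |·| ≈ 1.2806, ∠ ≈ 38.66°
pole (1 + j200·0.0005) = 1 + j0.1 → |·| ≈ 1.005, ∠ ≈ 5.71°
|G| = 0.008 · 5.099 / (1.2806 · 1.005) ≈ 0.031695
Gain = 20 log₁₀(0.031695) ≈ -29.98 dB
∠G = (78.69°) − (38.66° + 5.71°) = 34.32°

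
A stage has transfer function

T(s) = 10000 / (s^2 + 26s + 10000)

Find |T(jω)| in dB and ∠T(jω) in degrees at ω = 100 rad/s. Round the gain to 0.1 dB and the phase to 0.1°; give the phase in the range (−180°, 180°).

At s = jω = j100:
quadratic: (j100)² + 26·j100 + 10000 = 0 + j2600 → |·| ≈ 2600, ∠ ≈ 90.00°
|T| = 10000 / 2600 ≈ 3.8462
Gain = 20 log₁₀(3.8462) ≈ 11.70 dB
∠T = 0.00° − 90.00° = -90.00°

11.7 dB, -90.0°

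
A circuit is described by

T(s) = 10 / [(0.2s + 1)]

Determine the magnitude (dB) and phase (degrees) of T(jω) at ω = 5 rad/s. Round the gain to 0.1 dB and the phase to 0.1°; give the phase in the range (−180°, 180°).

17.0 dB, -45.0°

At ω = 5 rad/s:
pole (1 + j5·0.2) = 1 + j1 → |·| ≈ 1.4142, ∠ ≈ 45.00°
|T| = 10 · 1 / (1.4142) ≈ 7.0711
Gain = 20 log₁₀(7.0711) ≈ 16.99 dB
∠T = (0°) − (45.00°) = -45.00°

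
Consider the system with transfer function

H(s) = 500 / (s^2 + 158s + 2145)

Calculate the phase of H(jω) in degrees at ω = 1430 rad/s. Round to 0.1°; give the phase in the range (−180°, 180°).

-173.7°

Substitute s = j1430:
Numerator: 500 = 500 + j0
Denominator: (j1430)^2 + 158(j1430) + 2145 = -2042755 + j225940
|N| = √(500² + 0²) ≈ 500, ∠N ≈ 0.00°
|D| = √(2042755² + 225940²) ≈ 2.0552e+06, ∠D ≈ 173.69°
∠H = 0.00° − 173.69° = -173.69°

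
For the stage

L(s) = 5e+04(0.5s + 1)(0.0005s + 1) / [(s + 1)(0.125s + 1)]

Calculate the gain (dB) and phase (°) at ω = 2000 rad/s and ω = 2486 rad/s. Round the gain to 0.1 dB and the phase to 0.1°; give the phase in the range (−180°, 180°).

ω = 2000: 43.0 dB, -44.8°; ω = 2486: 42.2 dB, -38.7°

At ω = 2000 rad/s:
zero (1 + j2000·0.5) = 1 + j1000 → |·| ≈ 1000, ∠ ≈ 89.94°
zero (1 + j2000·0.0005) = 1 + j1 → |·| ≈ 1.4142, ∠ ≈ 45.00°
pole (1 + j2000·1) = 1 + j2000 → |·| ≈ 2000, ∠ ≈ 89.97°
pole (1 + j2000·0.125) = 1 + j250 → |·| ≈ 250, ∠ ≈ 89.77°
|L| = 5e+04 · 1000 · 1.4142 / (2000 · 250) ≈ 141.42
Gain = 20 log₁₀(141.42) ≈ 43.01 dB
∠L = (89.94° + 45.00°) − (89.97° + 89.77°) = -44.80°

At ω = 2486 rad/s:
zero (1 + j2486·0.5) = 1 + j1243 → |·| ≈ 1243, ∠ ≈ 89.95°
zero (1 + j2486·0.0005) = 1 + j1.243 → |·| ≈ 1.5953, ∠ ≈ 51.18°
pole (1 + j2486·1) = 1 + j2486 → |·| ≈ 2486, ∠ ≈ 89.98°
pole (1 + j2486·0.125) = 1 + j310.75 → |·| ≈ 310.75, ∠ ≈ 89.82°
|L| = 5e+04 · 1243 · 1.5953 / (2486 · 310.75) ≈ 128.34
Gain = 20 log₁₀(128.34) ≈ 42.17 dB
∠L = (89.95° + 51.18°) − (89.98° + 89.82°) = -38.67°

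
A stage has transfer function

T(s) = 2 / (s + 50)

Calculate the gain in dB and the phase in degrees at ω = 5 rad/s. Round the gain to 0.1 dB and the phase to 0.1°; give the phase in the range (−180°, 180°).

Substitute s = j5:
Numerator: 2 = 2 + j0
Denominator: (j5) + 50 = 50 + j5
|N| = √(2² + 0²) ≈ 2, ∠N ≈ 0.00°
|D| = √(50² + 5²) ≈ 50.249, ∠D ≈ 5.71°
|T| = 2 / 50.249 ≈ 0.039802
Gain = 20 log₁₀(0.039802) ≈ -28.00 dB
∠T = 0.00° − 5.71° = -5.71°

-28.0 dB, -5.7°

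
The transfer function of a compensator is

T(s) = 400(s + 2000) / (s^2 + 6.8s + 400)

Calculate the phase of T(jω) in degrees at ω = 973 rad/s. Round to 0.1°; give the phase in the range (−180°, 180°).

-153.7°

At s = jω = j973:
zero (s+2000): 2000 + j973 → |·| = √(2000²+973²) = √4946729 ≈ 2224.1, ∠ = arctan(973/2000) ≈ 25.94°
quadratic: (j973)² + 6.8·j973 + 400 = -946329 + j6616.4 → |·| ≈ 9.4635e+05, ∠ ≈ 179.60°
∠T = 25.94° − 179.60° = -153.66°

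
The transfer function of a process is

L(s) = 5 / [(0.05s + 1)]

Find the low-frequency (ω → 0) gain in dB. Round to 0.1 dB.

L(0) = 5 · 1 / 1 = 5
20 log₁₀(5) ≈ 13.98 dB

14.0 dB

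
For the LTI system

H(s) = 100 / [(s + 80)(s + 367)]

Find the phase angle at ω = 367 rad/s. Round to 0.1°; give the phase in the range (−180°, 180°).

At s = jω = j367:
pole (s+80): 80 + j367 → |·| = √(80²+367²) = √141089 ≈ 375.62, ∠ = arctan(367/80) ≈ 77.70°
pole (s+367): 367 + j367 → |·| = √(367²+367²) = √269378 ≈ 519.02, ∠ = arctan(367/367) ≈ 45.00°
∠H = 0.00° − 122.70° = -122.70°

-122.7°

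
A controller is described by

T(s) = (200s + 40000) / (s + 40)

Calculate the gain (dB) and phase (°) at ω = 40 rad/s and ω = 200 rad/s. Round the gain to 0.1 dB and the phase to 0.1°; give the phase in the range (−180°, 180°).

Substitute s = j40:
Numerator: 200(j40) + 40000 = 40000 + j8000
Denominator: (j40) + 40 = 40 + j40
|N| = √(40000² + 8000²) ≈ 40792, ∠N ≈ 11.31°
|D| = √(40² + 40²) ≈ 56.569, ∠D ≈ 45.00°
|T| = 40792 / 56.569 ≈ 721.1
Gain = 20 log₁₀(721.1) ≈ 57.16 dB
∠T = 11.31° − 45.00° = -33.69°

Substitute s = j200:
Numerator: 200(j200) + 40000 = 40000 + j40000
Denominator: (j200) + 40 = 40 + j200
|N| = √(40000² + 40000²) ≈ 56569, ∠N ≈ 45.00°
|D| = √(40² + 200²) ≈ 203.96, ∠D ≈ 78.69°
|T| = 56569 / 203.96 ≈ 277.35
Gain = 20 log₁₀(277.35) ≈ 48.86 dB
∠T = 45.00° − 78.69° = -33.69°

ω = 40: 57.2 dB, -33.7°; ω = 200: 48.9 dB, -33.7°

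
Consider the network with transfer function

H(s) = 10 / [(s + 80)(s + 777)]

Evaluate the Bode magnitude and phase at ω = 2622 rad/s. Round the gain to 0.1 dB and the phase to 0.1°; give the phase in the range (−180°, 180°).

At s = jω = j2622:
pole (s+80): 80 + j2622 → |·| = √(80²+2622²) = √6881284 ≈ 2623.2, ∠ = arctan(2622/80) ≈ 88.25°
pole (s+777): 777 + j2622 → |·| = √(777²+2622²) = √7478613 ≈ 2734.7, ∠ = arctan(2622/777) ≈ 73.49°
|H| = 10 / 7.1737e+06 ≈ 1.394e-06
Gain = 20 log₁₀(1.394e-06) ≈ -117.11 dB
∠H = 0.00° − 161.74° = -161.74°

-117.1 dB, -161.7°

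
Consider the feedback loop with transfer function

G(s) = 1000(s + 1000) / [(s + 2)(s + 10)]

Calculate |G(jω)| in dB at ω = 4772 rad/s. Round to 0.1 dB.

At s = jω = j4772:
zero (s+1000): 1000 + j4772 → |·| = √(1000²+4772²) = √23771984 ≈ 4875.7, ∠ = arctan(4772/1000) ≈ 78.16°
pole (s+2): 2 + j4772 → |·| = √(2²+4772²) = √22771988 ≈ 4772, ∠ = arctan(4772/2) ≈ 89.98°
pole (s+10): 10 + j4772 → |·| = √(10²+4772²) = √22772084 ≈ 4772, ∠ = arctan(4772/10) ≈ 89.88°
|G| = 1000 · 4875.7 / 2.2772e+07 ≈ 0.21411
Gain = 20 log₁₀(0.21411) ≈ -13.39 dB

-13.4 dB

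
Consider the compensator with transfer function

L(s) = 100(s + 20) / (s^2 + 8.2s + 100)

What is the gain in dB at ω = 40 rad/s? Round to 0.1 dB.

9.3 dB

At s = jω = j40:
zero (s+20): 20 + j40 → |·| = √(20²+40²) = √2000 ≈ 44.721, ∠ = arctan(40/20) ≈ 63.43°
quadratic: (j40)² + 8.2·j40 + 100 = -1500 + j328 → |·| ≈ 1535.4, ∠ ≈ 167.67°
|L| = 100 · 44.721 / 1535.4 ≈ 2.9127
Gain = 20 log₁₀(2.9127) ≈ 9.29 dB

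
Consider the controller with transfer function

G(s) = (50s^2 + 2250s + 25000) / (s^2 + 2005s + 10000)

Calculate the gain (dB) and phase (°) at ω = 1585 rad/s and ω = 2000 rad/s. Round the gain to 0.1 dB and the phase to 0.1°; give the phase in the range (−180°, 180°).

ω = 1585: 29.8 dB, 50.2°; ω = 2000: 31.0 dB, 43.9°

Substitute s = j1585:
Numerator: 50(j1585)^2 + 2250(j1585) + 25000 = -125586250 + j3566250
Denominator: (j1585)^2 + 2005(j1585) + 10000 = -2502225 + j3177925
|N| = √(125586250² + 3566250²) ≈ 1.2564e+08, ∠N ≈ 178.37°
|D| = √(2502225² + 3177925²) ≈ 4.0448e+06, ∠D ≈ 128.22°
|G| = 1.2564e+08 / 4.0448e+06 ≈ 31.062
Gain = 20 log₁₀(31.062) ≈ 29.84 dB
∠G = 178.37° − 128.22° = 50.15°

Substitute s = j2000:
Numerator: 50(j2000)^2 + 2250(j2000) + 25000 = -199975000 + j4500000
Denominator: (j2000)^2 + 2005(j2000) + 10000 = -3990000 + j4010000
|N| = √(199975000² + 4500000²) ≈ 2.0003e+08, ∠N ≈ 178.71°
|D| = √(3990000² + 4010000²) ≈ 5.6569e+06, ∠D ≈ 134.86°
|G| = 2.0003e+08 / 5.6569e+06 ≈ 35.36
Gain = 20 log₁₀(35.36) ≈ 30.97 dB
∠G = 178.71° − 134.86° = 43.85°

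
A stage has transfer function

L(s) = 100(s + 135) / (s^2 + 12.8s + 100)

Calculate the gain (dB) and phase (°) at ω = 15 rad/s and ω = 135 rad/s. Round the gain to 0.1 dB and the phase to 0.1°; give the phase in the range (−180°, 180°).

At s = jω = j15:
zero (s+135): 135 + j15 → |·| = √(135²+15²) = √18450 ≈ 135.83, ∠ = arctan(15/135) ≈ 6.34°
quadratic: (j15)² + 12.8·j15 + 100 = -125 + j192 → |·| ≈ 229.1, ∠ ≈ 123.07°
|L| = 100 · 135.83 / 229.1 ≈ 59.289
Gain = 20 log₁₀(59.289) ≈ 35.46 dB
∠L = 6.34° − 123.07° = -116.73°

At s = jω = j135:
zero (s+135): 135 + j135 → |·| = √(135²+135²) = √36450 ≈ 190.92, ∠ = arctan(135/135) ≈ 45.00°
quadratic: (j135)² + 12.8·j135 + 100 = -18125 + j1728 → |·| ≈ 18207, ∠ ≈ 174.55°
|L| = 100 · 190.92 / 18207 ≈ 1.0486
Gain = 20 log₁₀(1.0486) ≈ 0.41 dB
∠L = 45.00° − 174.55° = -129.55°

ω = 15: 35.5 dB, -116.7°; ω = 135: 0.4 dB, -129.6°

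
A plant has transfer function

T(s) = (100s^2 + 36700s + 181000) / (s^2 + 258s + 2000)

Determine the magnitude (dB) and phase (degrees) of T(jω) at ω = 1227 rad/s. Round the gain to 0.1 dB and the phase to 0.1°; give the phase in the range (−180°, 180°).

40.2 dB, -4.8°

Substitute s = j1227:
Numerator: 100(j1227)^2 + 36700(j1227) + 181000 = -150371900 + j45030900
Denominator: (j1227)^2 + 258(j1227) + 2000 = -1503529 + j316566
|N| = √(150371900² + 45030900²) ≈ 1.5697e+08, ∠N ≈ 163.33°
|D| = √(1503529² + 316566²) ≈ 1.5365e+06, ∠D ≈ 168.11°
|T| = 1.5697e+08 / 1.5365e+06 ≈ 102.16
Gain = 20 log₁₀(102.16) ≈ 40.19 dB
∠T = 163.33° − 168.11° = -4.78°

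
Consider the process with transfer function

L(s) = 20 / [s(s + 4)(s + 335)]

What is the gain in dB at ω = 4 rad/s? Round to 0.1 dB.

-51.6 dB

At s = jω = j4:
pole (s+4): 4 + j4 → |·| = √(4²+4²) = √32 ≈ 5.6569, ∠ = arctan(4/4) ≈ 45.00°
pole (s+335): 335 + j4 → |·| = √(335²+4²) = √112241 ≈ 335.02, ∠ = arctan(4/335) ≈ 0.68°
pole at origin: |s| = 4, ∠ = 90.00° (in denominator)
|L| = 20 / 7580.7 ≈ 0.0026383
Gain = 20 log₁₀(0.0026383) ≈ -51.57 dB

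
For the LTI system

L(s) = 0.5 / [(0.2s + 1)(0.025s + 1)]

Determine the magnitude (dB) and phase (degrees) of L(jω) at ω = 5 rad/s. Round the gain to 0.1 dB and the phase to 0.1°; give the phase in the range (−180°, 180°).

At ω = 5 rad/s:
pole (1 + j5·0.2) = 1 + j1 → |·| ≈ 1.4142, ∠ ≈ 45.00°
pole (1 + j5·0.025) = 1 + j0.125 → |·| ≈ 1.0078, ∠ ≈ 7.13°
|L| = 0.5 · 1 / (1.4142 · 1.0078) ≈ 0.35082
Gain = 20 log₁₀(0.35082) ≈ -9.10 dB
∠L = (0°) − (45.00° + 7.13°) = -52.13°

-9.1 dB, -52.1°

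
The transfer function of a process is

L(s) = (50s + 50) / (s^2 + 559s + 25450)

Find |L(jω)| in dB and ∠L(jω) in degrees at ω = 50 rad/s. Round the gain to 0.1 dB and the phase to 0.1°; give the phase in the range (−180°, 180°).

-23.2 dB, 38.2°

Substitute s = j50:
Numerator: 50(j50) + 50 = 50 + j2500
Denominator: (j50)^2 + 559(j50) + 25450 = 22950 + j27950
|N| = √(50² + 2500²) ≈ 2500.5, ∠N ≈ 88.85°
|D| = √(22950² + 27950²) ≈ 36165, ∠D ≈ 50.61°
|L| = 2500.5 / 36165 ≈ 0.069141
Gain = 20 log₁₀(0.069141) ≈ -23.21 dB
∠L = 88.85° − 50.61° = 38.24°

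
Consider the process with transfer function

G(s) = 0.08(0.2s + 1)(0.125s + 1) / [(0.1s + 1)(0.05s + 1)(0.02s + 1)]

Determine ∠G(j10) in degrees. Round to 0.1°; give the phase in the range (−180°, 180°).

31.9°

At ω = 10 rad/s:
zero (1 + j10·0.2) = 1 + j2 → |·| ≈ 2.2361, ∠ ≈ 63.43°
zero (1 + j10·0.125) = 1 + j1.25 → |·| ≈ 1.6008, ∠ ≈ 51.34°
pole (1 + j10·0.1) = 1 + j1 → |·| ≈ 1.4142, ∠ ≈ 45.00°
pole (1 + j10·0.05) = 1 + j0.5 → |·| ≈ 1.118, ∠ ≈ 26.57°
pole (1 + j10·0.02) = 1 + j0.2 → |·| ≈ 1.0198, ∠ ≈ 11.31°
∠G = (63.43° + 51.34°) − (45.00° + 26.57° + 11.31°) = 31.89°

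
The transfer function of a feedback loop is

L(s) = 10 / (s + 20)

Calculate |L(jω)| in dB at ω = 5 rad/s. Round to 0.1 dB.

-6.3 dB

Substitute s = j5:
Numerator: 10 = 10 + j0
Denominator: (j5) + 20 = 20 + j5
|N| = √(10² + 0²) ≈ 10, ∠N ≈ 0.00°
|D| = √(20² + 5²) ≈ 20.616, ∠D ≈ 14.04°
|L| = 10 / 20.616 ≈ 0.48506
Gain = 20 log₁₀(0.48506) ≈ -6.28 dB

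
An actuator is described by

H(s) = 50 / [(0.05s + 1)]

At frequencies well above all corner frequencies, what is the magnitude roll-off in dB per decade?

-20 dB/decade

Each pole contributes −20 dB/decade at high frequency; each zero contributes +20 dB/decade.
Net: 0 zero(s) − 1 pole(s) → -20 dB/decade.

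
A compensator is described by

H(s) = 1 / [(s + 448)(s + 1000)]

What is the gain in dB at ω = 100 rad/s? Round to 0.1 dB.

At s = jω = j100:
pole (s+448): 448 + j100 → |·| = √(448²+100²) = √210704 ≈ 459.03, ∠ = arctan(100/448) ≈ 12.58°
pole (s+1000): 1000 + j100 → |·| = √(1000²+100²) = √1010000 ≈ 1005, ∠ = arctan(100/1000) ≈ 5.71°
|H| = 1 / 4.6133e+05 ≈ 2.1676e-06
Gain = 20 log₁₀(2.1676e-06) ≈ -113.28 dB

-113.3 dB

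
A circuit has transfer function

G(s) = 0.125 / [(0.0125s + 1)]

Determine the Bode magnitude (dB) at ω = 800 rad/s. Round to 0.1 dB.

At ω = 800 rad/s:
pole (1 + j800·0.0125) = 1 + j10 → |·| ≈ 10.05, ∠ ≈ 84.29°
|G| = 0.125 · 1 / (10.05) ≈ 0.012438
Gain = 20 log₁₀(0.012438) ≈ -38.10 dB

-38.1 dB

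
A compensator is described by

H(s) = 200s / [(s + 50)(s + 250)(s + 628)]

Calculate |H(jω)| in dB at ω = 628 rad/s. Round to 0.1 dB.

At s = jω = j628:
zero at origin: s = j628 → |·| = 628, ∠ = 90.00°
pole (s+50): 50 + j628 → |·| = √(50²+628²) = √396884 ≈ 629.99, ∠ = arctan(628/50) ≈ 85.45°
pole (s+250): 250 + j628 → |·| = √(250²+628²) = √456884 ≈ 675.93, ∠ = arctan(628/250) ≈ 68.29°
pole (s+628): 628 + j628 → |·| = √(628²+628²) = √788768 ≈ 888.13, ∠ = arctan(628/628) ≈ 45.00°
|H| = 200 · 628 / 3.7819e+08 ≈ 0.00033211
Gain = 20 log₁₀(0.00033211) ≈ -69.57 dB

-69.6 dB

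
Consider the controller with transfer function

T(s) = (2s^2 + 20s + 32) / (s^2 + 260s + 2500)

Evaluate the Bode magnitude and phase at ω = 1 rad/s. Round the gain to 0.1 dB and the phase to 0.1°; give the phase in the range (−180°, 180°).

Substitute s = j1:
Numerator: 2(j1)^2 + 20(j1) + 32 = 30 + j20
Denominator: (j1)^2 + 260(j1) + 2500 = 2499 + j260
|N| = √(30² + 20²) ≈ 36.056, ∠N ≈ 33.69°
|D| = √(2499² + 260²) ≈ 2512.5, ∠D ≈ 5.94°
|T| = 36.056 / 2512.5 ≈ 0.014351
Gain = 20 log₁₀(0.014351) ≈ -36.86 dB
∠T = 33.69° − 5.94° = 27.75°

-36.9 dB, 27.8°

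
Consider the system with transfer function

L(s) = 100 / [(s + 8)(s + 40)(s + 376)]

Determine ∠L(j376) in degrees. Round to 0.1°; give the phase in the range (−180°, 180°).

At s = jω = j376:
pole (s+8): 8 + j376 → |·| = √(8²+376²) = √141440 ≈ 376.09, ∠ = arctan(376/8) ≈ 88.78°
pole (s+40): 40 + j376 → |·| = √(40²+376²) = √142976 ≈ 378.12, ∠ = arctan(376/40) ≈ 83.93°
pole (s+376): 376 + j376 → |·| = √(376²+376²) = √282752 ≈ 531.74, ∠ = arctan(376/376) ≈ 45.00°
∠L = 0.00° − 217.71° = -217.71° ≡ 142.29° (principal value)

142.3°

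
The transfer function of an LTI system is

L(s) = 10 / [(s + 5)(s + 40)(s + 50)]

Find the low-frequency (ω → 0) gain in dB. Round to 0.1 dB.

L(0) = 10 / (5·40·50) = 0.001
20 log₁₀(0.001) ≈ -60.00 dB

-60.0 dB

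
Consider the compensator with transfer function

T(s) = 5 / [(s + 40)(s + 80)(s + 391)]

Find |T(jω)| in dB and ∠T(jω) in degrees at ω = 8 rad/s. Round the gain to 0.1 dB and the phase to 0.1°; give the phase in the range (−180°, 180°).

At s = jω = j8:
pole (s+40): 40 + j8 → |·| = √(40²+8²) = √1664 ≈ 40.792, ∠ = arctan(8/40) ≈ 11.31°
pole (s+80): 80 + j8 → |·| = √(80²+8²) = √6464 ≈ 80.399, ∠ = arctan(8/80) ≈ 5.71°
pole (s+391): 391 + j8 → |·| = √(391²+8²) = √152945 ≈ 391.08, ∠ = arctan(8/391) ≈ 1.17°
|T| = 5 / 1.2826e+06 ≈ 3.8983e-06
Gain = 20 log₁₀(3.8983e-06) ≈ -108.18 dB
∠T = 0.00° − 18.19° = -18.19°

-108.2 dB, -18.2°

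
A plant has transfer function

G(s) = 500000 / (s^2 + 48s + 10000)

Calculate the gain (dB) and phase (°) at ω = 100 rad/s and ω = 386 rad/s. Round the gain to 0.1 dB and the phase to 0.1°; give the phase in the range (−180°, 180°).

ω = 100: 40.4 dB, -90.0°; ω = 386: 11.0 dB, -172.4°

At s = jω = j100:
quadratic: (j100)² + 48·j100 + 10000 = 0 + j4800 → |·| ≈ 4800, ∠ ≈ 90.00°
|G| = 500000 / 4800 ≈ 104.17
Gain = 20 log₁₀(104.17) ≈ 40.35 dB
∠G = 0.00° − 90.00° = -90.00°

At s = jω = j386:
quadratic: (j386)² + 48·j386 + 10000 = -138996 + j18528 → |·| ≈ 1.4023e+05, ∠ ≈ 172.41°
|G| = 500000 / 1.4023e+05 ≈ 3.5656
Gain = 20 log₁₀(3.5656) ≈ 11.04 dB
∠G = 0.00° − 172.41° = -172.41°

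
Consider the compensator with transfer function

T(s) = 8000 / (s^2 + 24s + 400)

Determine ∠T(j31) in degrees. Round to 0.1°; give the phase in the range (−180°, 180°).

-127.0°

At s = jω = j31:
quadratic: (j31)² + 24·j31 + 400 = -561 + j744 → |·| ≈ 931.8, ∠ ≈ 127.02°
∠T = 0.00° − 127.02° = -127.02°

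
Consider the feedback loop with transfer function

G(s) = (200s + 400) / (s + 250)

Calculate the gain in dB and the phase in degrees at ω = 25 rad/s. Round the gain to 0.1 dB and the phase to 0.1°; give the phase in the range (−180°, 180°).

Substitute s = j25:
Numerator: 200(j25) + 400 = 400 + j5000
Denominator: (j25) + 250 = 250 + j25
|N| = √(400² + 5000²) ≈ 5016, ∠N ≈ 85.43°
|D| = √(250² + 25²) ≈ 251.25, ∠D ≈ 5.71°
|G| = 5016 / 251.25 ≈ 19.964
Gain = 20 log₁₀(19.964) ≈ 26.00 dB
∠G = 85.43° − 5.71° = 79.72°

26.0 dB, 79.7°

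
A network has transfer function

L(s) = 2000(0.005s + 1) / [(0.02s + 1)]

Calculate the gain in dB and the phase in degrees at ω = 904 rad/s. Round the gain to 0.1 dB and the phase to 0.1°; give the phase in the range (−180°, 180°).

At ω = 904 rad/s:
zero (1 + j904·0.005) = 1 + j4.52 → |·| ≈ 4.6293, ∠ ≈ 77.52°
pole (1 + j904·0.02) = 1 + j18.08 → |·| ≈ 18.108, ∠ ≈ 86.83°
|L| = 2000 · 4.6293 / (18.108) ≈ 511.3
Gain = 20 log₁₀(511.3) ≈ 54.17 dB
∠L = (77.52°) − (86.83°) = -9.31°

54.2 dB, -9.3°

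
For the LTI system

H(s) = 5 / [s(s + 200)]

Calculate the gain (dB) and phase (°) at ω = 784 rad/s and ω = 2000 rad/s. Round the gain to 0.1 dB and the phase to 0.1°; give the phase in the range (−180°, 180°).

At s = jω = j784:
pole (s+200): 200 + j784 → |·| = √(200²+784²) = √654656 ≈ 809.11, ∠ = arctan(784/200) ≈ 75.69°
pole at origin: |s| = 784, ∠ = 90.00° (in denominator)
|H| = 5 / 6.3434e+05 ≈ 7.8822e-06
Gain = 20 log₁₀(7.8822e-06) ≈ -102.07 dB
∠H = 0.00° − 165.69° = -165.69°

At s = jω = j2000:
pole (s+200): 200 + j2000 → |·| = √(200²+2000²) = √4040000 ≈ 2010, ∠ = arctan(2000/200) ≈ 84.29°
pole at origin: |s| = 2000, ∠ = 90.00° (in denominator)
|H| = 5 / 4.02e+06 ≈ 1.2438e-06
Gain = 20 log₁₀(1.2438e-06) ≈ -118.10 dB
∠H = 0.00° − 174.29° = -174.29°

ω = 784: -102.1 dB, -165.7°; ω = 2000: -118.1 dB, -174.3°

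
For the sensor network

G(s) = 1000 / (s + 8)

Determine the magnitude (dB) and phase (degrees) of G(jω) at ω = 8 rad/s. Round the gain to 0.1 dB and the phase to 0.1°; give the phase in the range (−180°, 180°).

38.9 dB, -45.0°

At s = jω = j8:
pole (s+8): 8 + j8 → |·| = √(8²+8²) = √128 ≈ 11.314, ∠ = arctan(8/8) ≈ 45.00°
|G| = 1000 / 11.314 ≈ 88.386
Gain = 20 log₁₀(88.386) ≈ 38.93 dB
∠G = 0.00° − 45.00° = -45.00°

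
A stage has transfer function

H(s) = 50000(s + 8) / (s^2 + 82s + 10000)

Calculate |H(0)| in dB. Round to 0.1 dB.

H(0) = 50000·8 / 10000 = 40
20 log₁₀(40) ≈ 32.04 dB

32.0 dB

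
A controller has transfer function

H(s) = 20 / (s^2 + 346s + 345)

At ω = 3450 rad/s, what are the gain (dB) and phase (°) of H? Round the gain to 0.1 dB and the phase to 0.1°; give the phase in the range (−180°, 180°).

Substitute s = j3450:
Numerator: 20 = 20 + j0
Denominator: (j3450)^2 + 346(j3450) + 345 = -11902155 + j1193700
|N| = √(20² + 0²) ≈ 20, ∠N ≈ 0.00°
|D| = √(11902155² + 1193700²) ≈ 1.1962e+07, ∠D ≈ 174.27°
|H| = 20 / 1.1962e+07 ≈ 1.672e-06
Gain = 20 log₁₀(1.672e-06) ≈ -115.54 dB
∠H = 0.00° − 174.27° = -174.27°

-115.5 dB, -174.3°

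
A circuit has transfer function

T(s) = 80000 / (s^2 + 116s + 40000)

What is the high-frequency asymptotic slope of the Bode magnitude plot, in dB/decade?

Each pole contributes −20 dB/decade at high frequency; each zero contributes +20 dB/decade.
Net: 0 zero(s) − 2 pole(s) → -40 dB/decade.

-40 dB/decade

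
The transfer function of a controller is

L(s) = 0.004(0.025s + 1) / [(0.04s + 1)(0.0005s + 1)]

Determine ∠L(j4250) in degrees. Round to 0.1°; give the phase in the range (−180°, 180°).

-65.0°

At ω = 4250 rad/s:
zero (1 + j4250·0.025) = 1 + j106.25 → |·| ≈ 106.25, ∠ ≈ 89.46°
pole (1 + j4250·0.04) = 1 + j170 → |·| ≈ 170, ∠ ≈ 89.66°
pole (1 + j4250·0.0005) = 1 + j2.125 → |·| ≈ 2.3485, ∠ ≈ 64.80°
∠L = (89.46°) − (89.66° + 64.80°) = -65.00°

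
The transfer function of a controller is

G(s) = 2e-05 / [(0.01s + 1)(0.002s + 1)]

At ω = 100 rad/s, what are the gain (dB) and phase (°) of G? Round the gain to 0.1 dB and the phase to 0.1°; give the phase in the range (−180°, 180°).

-97.2 dB, -56.3°

At ω = 100 rad/s:
pole (1 + j100·0.01) = 1 + j1 → |·| ≈ 1.4142, ∠ ≈ 45.00°
pole (1 + j100·0.002) = 1 + j0.2 → |·| ≈ 1.0198, ∠ ≈ 11.31°
|G| = 2e-05 · 1 / (1.4142 · 1.0198) ≈ 1.3868e-05
Gain = 20 log₁₀(1.3868e-05) ≈ -97.16 dB
∠G = (0°) − (45.00° + 11.31°) = -56.31°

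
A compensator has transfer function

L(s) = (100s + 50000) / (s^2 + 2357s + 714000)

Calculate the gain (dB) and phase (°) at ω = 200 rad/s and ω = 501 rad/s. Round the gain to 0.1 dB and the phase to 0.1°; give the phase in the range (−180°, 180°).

Substitute s = j200:
Numerator: 100(j200) + 50000 = 50000 + j20000
Denominator: (j200)^2 + 2357(j200) + 714000 = 674000 + j471400
|N| = √(50000² + 20000²) ≈ 53852, ∠N ≈ 21.80°
|D| = √(674000² + 471400²) ≈ 8.2249e+05, ∠D ≈ 34.97°
|L| = 53852 / 8.2249e+05 ≈ 0.065474
Gain = 20 log₁₀(0.065474) ≈ -23.68 dB
∠L = 21.80° − 34.97° = -13.17°

Substitute s = j501:
Numerator: 100(j501) + 50000 = 50000 + j50100
Denominator: (j501)^2 + 2357(j501) + 714000 = 462999 + j1180857
|N| = √(50000² + 50100²) ≈ 70781, ∠N ≈ 45.06°
|D| = √(462999² + 1180857²) ≈ 1.2684e+06, ∠D ≈ 68.59°
|L| = 70781 / 1.2684e+06 ≈ 0.055803
Gain = 20 log₁₀(0.055803) ≈ -25.07 dB
∠L = 45.06° − 68.59° = -23.53°

ω = 200: -23.7 dB, -13.2°; ω = 501: -25.1 dB, -23.5°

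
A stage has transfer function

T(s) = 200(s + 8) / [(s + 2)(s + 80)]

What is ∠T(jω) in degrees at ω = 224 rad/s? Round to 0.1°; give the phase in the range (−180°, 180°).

At s = jω = j224:
zero (s+8): 8 + j224 → |·| = √(8²+224²) = √50240 ≈ 224.14, ∠ = arctan(224/8) ≈ 87.95°
pole (s+2): 2 + j224 → |·| = √(2²+224²) = √50180 ≈ 224.01, ∠ = arctan(224/2) ≈ 89.49°
pole (s+80): 80 + j224 → |·| = √(80²+224²) = √56576 ≈ 237.86, ∠ = arctan(224/80) ≈ 70.35°
∠T = 87.95° − 159.84° = -71.89°

-71.9°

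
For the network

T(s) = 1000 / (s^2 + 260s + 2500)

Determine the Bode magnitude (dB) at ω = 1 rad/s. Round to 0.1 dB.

Substitute s = j1:
Numerator: 1000 = 1000 + j0
Denominator: (j1)^2 + 260(j1) + 2500 = 2499 + j260
|N| = √(1000² + 0²) ≈ 1000, ∠N ≈ 0.00°
|D| = √(2499² + 260²) ≈ 2512.5, ∠D ≈ 5.94°
|T| = 1000 / 2512.5 ≈ 0.39801
Gain = 20 log₁₀(0.39801) ≈ -8.00 dB

-8.0 dB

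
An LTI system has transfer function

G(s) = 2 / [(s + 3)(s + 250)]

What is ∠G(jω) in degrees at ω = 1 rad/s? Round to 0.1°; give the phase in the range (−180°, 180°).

At s = jω = j1:
pole (s+3): 3 + j1 → |·| = √(3²+1²) = √10 ≈ 3.1623, ∠ = arctan(1/3) ≈ 18.43°
pole (s+250): 250 + j1 → |·| = √(250²+1²) = √62501 ≈ 250, ∠ = arctan(1/250) ≈ 0.23°
∠G = 0.00° − 18.66° = -18.66°

-18.7°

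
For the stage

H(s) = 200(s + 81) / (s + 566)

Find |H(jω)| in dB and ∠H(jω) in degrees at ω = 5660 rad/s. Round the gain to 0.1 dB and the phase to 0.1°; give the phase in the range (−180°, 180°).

At s = jω = j5660:
zero (s+81): 81 + j5660 → |·| = √(81²+5660²) = √32042161 ≈ 5660.6, ∠ = arctan(5660/81) ≈ 89.18°
pole (s+566): 566 + j5660 → |·| = √(566²+5660²) = √32355956 ≈ 5688.2, ∠ = arctan(5660/566) ≈ 84.29°
|H| = 200 · 5660.6 / 5688.2 ≈ 199.03
Gain = 20 log₁₀(199.03) ≈ 45.98 dB
∠H = 89.18° − 84.29° = 4.89°

46.0 dB, 4.9°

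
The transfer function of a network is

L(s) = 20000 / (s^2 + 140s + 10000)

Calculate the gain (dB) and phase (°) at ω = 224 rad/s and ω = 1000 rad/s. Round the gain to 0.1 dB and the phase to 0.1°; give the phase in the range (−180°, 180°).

At s = jω = j224:
quadratic: (j224)² + 140·j224 + 10000 = -40176 + j31360 → |·| ≈ 50966, ∠ ≈ 142.03°
|L| = 20000 / 50966 ≈ 0.39242
Gain = 20 log₁₀(0.39242) ≈ -8.12 dB
∠L = 0.00° − 142.03° = -142.03°

At s = jω = j1000:
quadratic: (j1000)² + 140·j1000 + 10000 = -990000 + j140000 → |·| ≈ 9.9985e+05, ∠ ≈ 171.95°
|L| = 20000 / 9.9985e+05 ≈ 0.020003
Gain = 20 log₁₀(0.020003) ≈ -33.98 dB
∠L = 0.00° − 171.95° = -171.95°

ω = 224: -8.1 dB, -142.0°; ω = 1000: -34.0 dB, -172.0°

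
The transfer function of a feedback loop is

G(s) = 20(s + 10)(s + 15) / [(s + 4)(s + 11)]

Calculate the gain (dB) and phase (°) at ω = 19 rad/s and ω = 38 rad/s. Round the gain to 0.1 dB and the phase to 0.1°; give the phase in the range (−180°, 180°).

At s = jω = j19:
zero (s+10): 10 + j19 → |·| = √(10²+19²) = √461 ≈ 21.471, ∠ = arctan(19/10) ≈ 62.24°
zero (s+15): 15 + j19 → |·| = √(15²+19²) = √586 ≈ 24.207, ∠ = arctan(19/15) ≈ 51.71°
pole (s+4): 4 + j19 → |·| = √(4²+19²) = √377 ≈ 19.416, ∠ = arctan(19/4) ≈ 78.11°
pole (s+11): 11 + j19 → |·| = √(11²+19²) = √482 ≈ 21.954, ∠ = arctan(19/11) ≈ 59.93°
|G| = 20 · 519.75 / 426.26 ≈ 24.387
Gain = 20 log₁₀(24.387) ≈ 27.74 dB
∠G = 113.95° − 138.04° = -24.09°

At s = jω = j38:
zero (s+10): 10 + j38 → |·| = √(10²+38²) = √1544 ≈ 39.294, ∠ = arctan(38/10) ≈ 75.26°
zero (s+15): 15 + j38 → |·| = √(15²+38²) = √1669 ≈ 40.853, ∠ = arctan(38/15) ≈ 68.46°
pole (s+4): 4 + j38 → |·| = √(4²+38²) = √1460 ≈ 38.21, ∠ = arctan(38/4) ≈ 83.99°
pole (s+11): 11 + j38 → |·| = √(11²+38²) = √1565 ≈ 39.56, ∠ = arctan(38/11) ≈ 73.86°
|G| = 20 · 1605.3 / 1511.6 ≈ 21.24
Gain = 20 log₁₀(21.24) ≈ 26.54 dB
∠G = 143.72° − 157.85° = -14.13°

ω = 19: 27.7 dB, -24.1°; ω = 38: 26.5 dB, -14.1°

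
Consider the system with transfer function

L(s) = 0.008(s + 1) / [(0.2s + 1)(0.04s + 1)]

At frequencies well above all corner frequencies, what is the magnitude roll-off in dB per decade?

Each pole contributes −20 dB/decade at high frequency; each zero contributes +20 dB/decade.
Net: 1 zero(s) − 2 pole(s) → -20 dB/decade.

-20 dB/decade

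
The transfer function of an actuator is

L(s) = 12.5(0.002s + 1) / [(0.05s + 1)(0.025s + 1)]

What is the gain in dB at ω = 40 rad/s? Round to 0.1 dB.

12.0 dB

At ω = 40 rad/s:
zero (1 + j40·0.002) = 1 + j0.08 → |·| ≈ 1.0032, ∠ ≈ 4.57°
pole (1 + j40·0.05) = 1 + j2 → |·| ≈ 2.2361, ∠ ≈ 63.43°
pole (1 + j40·0.025) = 1 + j1 → |·| ≈ 1.4142, ∠ ≈ 45.00°
|L| = 12.5 · 1.0032 / (2.2361 · 1.4142) ≈ 3.9655
Gain = 20 log₁₀(3.9655) ≈ 11.97 dB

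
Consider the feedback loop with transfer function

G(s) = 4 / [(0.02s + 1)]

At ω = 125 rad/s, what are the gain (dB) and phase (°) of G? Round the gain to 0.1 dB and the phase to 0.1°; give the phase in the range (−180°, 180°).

3.4 dB, -68.2°

At ω = 125 rad/s:
pole (1 + j125·0.02) = 1 + j2.5 → |·| ≈ 2.6926, ∠ ≈ 68.20°
|G| = 4 · 1 / (2.6926) ≈ 1.4856
Gain = 20 log₁₀(1.4856) ≈ 3.44 dB
∠G = (0°) − (68.20°) = -68.20°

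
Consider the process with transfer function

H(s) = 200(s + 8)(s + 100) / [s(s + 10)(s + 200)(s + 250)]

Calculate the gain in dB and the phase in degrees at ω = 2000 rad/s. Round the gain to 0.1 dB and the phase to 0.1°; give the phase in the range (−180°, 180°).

-86.1 dB, -170.0°

At s = jω = j2000:
zero (s+8): 8 + j2000 → |·| = √(8²+2000²) = √4000064 ≈ 2000, ∠ = arctan(2000/8) ≈ 89.77°
zero (s+100): 100 + j2000 → |·| = √(100²+2000²) = √4010000 ≈ 2002.5, ∠ = arctan(2000/100) ≈ 87.14°
pole (s+10): 10 + j2000 → |·| = √(10²+2000²) = √4000100 ≈ 2000, ∠ = arctan(2000/10) ≈ 89.71°
pole (s+200): 200 + j2000 → |·| = √(200²+2000²) = √4040000 ≈ 2010, ∠ = arctan(2000/200) ≈ 84.29°
pole (s+250): 250 + j2000 → |·| = √(250²+2000²) = √4062500 ≈ 2015.6, ∠ = arctan(2000/250) ≈ 82.87°
pole at origin: |s| = 2000, ∠ = 90.00° (in denominator)
|H| = 200 · 4.005e+06 / 1.6205e+13 ≈ 4.9429e-05
Gain = 20 log₁₀(4.9429e-05) ≈ -86.12 dB
∠H = 176.91° − 346.87° = -169.96°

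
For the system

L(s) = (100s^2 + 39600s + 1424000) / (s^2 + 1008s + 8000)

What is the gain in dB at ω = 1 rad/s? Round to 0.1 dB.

44.9 dB

Substitute s = j1:
Numerator: 100(j1)^2 + 39600(j1) + 1424000 = 1423900 + j39600
Denominator: (j1)^2 + 1008(j1) + 8000 = 7999 + j1008
|N| = √(1423900² + 39600²) ≈ 1.4245e+06, ∠N ≈ 1.59°
|D| = √(7999² + 1008²) ≈ 8062.3, ∠D ≈ 7.18°
|L| = 1.4245e+06 / 8062.3 ≈ 176.69
Gain = 20 log₁₀(176.69) ≈ 44.94 dB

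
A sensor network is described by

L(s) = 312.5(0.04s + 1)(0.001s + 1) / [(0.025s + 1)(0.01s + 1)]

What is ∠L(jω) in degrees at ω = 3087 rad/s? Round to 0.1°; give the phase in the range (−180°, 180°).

At ω = 3087 rad/s:
zero (1 + j3087·0.04) = 1 + j123.48 → |·| ≈ 123.48, ∠ ≈ 89.54°
zero (1 + j3087·0.001) = 1 + j3.087 → |·| ≈ 3.2449, ∠ ≈ 72.05°
pole (1 + j3087·0.025) = 1 + j77.175 → |·| ≈ 77.181, ∠ ≈ 89.26°
pole (1 + j3087·0.01) = 1 + j30.87 → |·| ≈ 30.886, ∠ ≈ 88.14°
∠L = (89.54° + 72.05°) − (89.26° + 88.14°) = -15.81°

-15.8°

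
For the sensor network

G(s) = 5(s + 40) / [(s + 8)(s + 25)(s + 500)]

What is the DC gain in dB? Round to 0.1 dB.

-54.0 dB

G(0) = 5·40 / (8·25·500) = 0.002
20 log₁₀(0.002) ≈ -53.98 dB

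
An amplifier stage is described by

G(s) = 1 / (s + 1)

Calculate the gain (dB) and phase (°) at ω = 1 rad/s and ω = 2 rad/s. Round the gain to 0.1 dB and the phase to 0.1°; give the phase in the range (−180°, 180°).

ω = 1: -3.0 dB, -45.0°; ω = 2: -7.0 dB, -63.4°

Substitute s = j1:
Numerator: 1 = 1 + j0
Denominator: (j1) + 1 = 1 + j1
|N| = √(1² + 0²) ≈ 1, ∠N ≈ 0.00°
|D| = √(1² + 1²) ≈ 1.4142, ∠D ≈ 45.00°
|G| = 1 / 1.4142 ≈ 0.70711
Gain = 20 log₁₀(0.70711) ≈ -3.01 dB
∠G = 0.00° − 45.00° = -45.00°

Substitute s = j2:
Numerator: 1 = 1 + j0
Denominator: (j2) + 1 = 1 + j2
|N| = √(1² + 0²) ≈ 1, ∠N ≈ 0.00°
|D| = √(1² + 2²) ≈ 2.2361, ∠D ≈ 63.43°
|G| = 1 / 2.2361 ≈ 0.44721
Gain = 20 log₁₀(0.44721) ≈ -6.99 dB
∠G = 0.00° − 63.43° = -63.43°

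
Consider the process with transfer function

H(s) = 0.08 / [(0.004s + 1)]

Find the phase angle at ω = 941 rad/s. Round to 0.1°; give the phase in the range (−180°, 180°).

-75.1°

At ω = 941 rad/s:
pole (1 + j941·0.004) = 1 + j3.764 → |·| ≈ 3.8946, ∠ ≈ 75.12°
∠H = (0°) − (75.12°) = -75.12°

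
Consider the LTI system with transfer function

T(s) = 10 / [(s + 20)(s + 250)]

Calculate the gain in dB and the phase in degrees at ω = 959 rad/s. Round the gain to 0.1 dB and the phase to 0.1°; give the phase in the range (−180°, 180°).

-99.6 dB, -164.2°

At s = jω = j959:
pole (s+20): 20 + j959 → |·| = √(20²+959²) = √920081 ≈ 959.21, ∠ = arctan(959/20) ≈ 88.81°
pole (s+250): 250 + j959 → |·| = √(250²+959²) = √982181 ≈ 991.05, ∠ = arctan(959/250) ≈ 75.39°
|T| = 10 / 9.5063e+05 ≈ 1.0519e-05
Gain = 20 log₁₀(1.0519e-05) ≈ -99.56 dB
∠T = 0.00° − 164.20° = -164.20°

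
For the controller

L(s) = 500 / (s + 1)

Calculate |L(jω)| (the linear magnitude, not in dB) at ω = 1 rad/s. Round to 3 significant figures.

354

At s = jω = j1:
pole (s+1): 1 + j1 → |·| = √(1²+1²) = √2 ≈ 1.4142, ∠ = arctan(1/1) ≈ 45.00°
|L| = 500 / 1.4142 ≈ 353.56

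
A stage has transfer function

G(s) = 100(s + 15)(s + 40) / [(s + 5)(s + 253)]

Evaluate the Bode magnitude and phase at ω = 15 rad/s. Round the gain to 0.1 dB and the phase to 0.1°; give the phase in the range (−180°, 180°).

27.1 dB, -9.4°

At s = jω = j15:
zero (s+15): 15 + j15 → |·| = √(15²+15²) = √450 ≈ 21.213, ∠ = arctan(15/15) ≈ 45.00°
zero (s+40): 40 + j15 → |·| = √(40²+15²) = √1825 ≈ 42.72, ∠ = arctan(15/40) ≈ 20.56°
pole (s+5): 5 + j15 → |·| = √(5²+15²) = √250 ≈ 15.811, ∠ = arctan(15/5) ≈ 71.57°
pole (s+253): 253 + j15 → |·| = √(253²+15²) = √64234 ≈ 253.44, ∠ = arctan(15/253) ≈ 3.39°
|G| = 100 · 906.22 / 4007.1 ≈ 22.615
Gain = 20 log₁₀(22.615) ≈ 27.09 dB
∠G = 65.56° − 74.96° = -9.40°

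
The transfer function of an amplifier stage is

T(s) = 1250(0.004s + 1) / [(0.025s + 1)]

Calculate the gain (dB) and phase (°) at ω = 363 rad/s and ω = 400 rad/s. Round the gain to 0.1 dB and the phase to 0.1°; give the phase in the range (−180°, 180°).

ω = 363: 47.7 dB, -28.3°; ω = 400: 47.4 dB, -26.3°

At ω = 363 rad/s:
zero (1 + j363·0.004) = 1 + j1.452 → |·| ≈ 1.763, ∠ ≈ 55.44°
pole (1 + j363·0.025) = 1 + j9.075 → |·| ≈ 9.1299, ∠ ≈ 83.71°
|T| = 1250 · 1.763 / (9.1299) ≈ 241.38
Gain = 20 log₁₀(241.38) ≈ 47.65 dB
∠T = (55.44°) − (83.71°) = -28.27°

At ω = 400 rad/s:
zero (1 + j400·0.004) = 1 + j1.6 → |·| ≈ 1.8868, ∠ ≈ 57.99°
pole (1 + j400·0.025) = 1 + j10 → |·| ≈ 10.05, ∠ ≈ 84.29°
|T| = 1250 · 1.8868 / (10.05) ≈ 234.68
Gain = 20 log₁₀(234.68) ≈ 47.41 dB
∠T = (57.99°) − (84.29°) = -26.30°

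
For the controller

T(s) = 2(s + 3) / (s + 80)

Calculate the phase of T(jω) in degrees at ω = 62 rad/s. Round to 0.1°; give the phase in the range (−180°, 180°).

49.5°

At s = jω = j62:
zero (s+3): 3 + j62 → |·| = √(3²+62²) = √3853 ≈ 62.073, ∠ = arctan(62/3) ≈ 87.23°
pole (s+80): 80 + j62 → |·| = √(80²+62²) = √10244 ≈ 101.21, ∠ = arctan(62/80) ≈ 37.78°
∠T = 87.23° − 37.78° = 49.45°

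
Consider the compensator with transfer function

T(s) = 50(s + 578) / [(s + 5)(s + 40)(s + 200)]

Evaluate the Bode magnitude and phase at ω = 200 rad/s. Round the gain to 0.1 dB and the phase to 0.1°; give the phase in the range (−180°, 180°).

At s = jω = j200:
zero (s+578): 578 + j200 → |·| = √(578²+200²) = √374084 ≈ 611.62, ∠ = arctan(200/578) ≈ 19.09°
pole (s+5): 5 + j200 → |·| = √(5²+200²) = √40025 ≈ 200.06, ∠ = arctan(200/5) ≈ 88.57°
pole (s+40): 40 + j200 → |·| = √(40²+200²) = √41600 ≈ 203.96, ∠ = arctan(200/40) ≈ 78.69°
pole (s+200): 200 + j200 → |·| = √(200²+200²) = √80000 ≈ 282.84, ∠ = arctan(200/200) ≈ 45.00°
|T| = 50 · 611.62 / 1.1541e+07 ≈ 0.0026498
Gain = 20 log₁₀(0.0026498) ≈ -51.54 dB
∠T = 19.09° − 212.26° = -193.17° ≡ 166.83° (principal value)

-51.5 dB, 166.8°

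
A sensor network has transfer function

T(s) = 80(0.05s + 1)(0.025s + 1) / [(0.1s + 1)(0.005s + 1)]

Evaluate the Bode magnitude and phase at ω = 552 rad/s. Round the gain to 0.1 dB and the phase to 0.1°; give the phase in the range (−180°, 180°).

45.5 dB, 14.7°

At ω = 552 rad/s:
zero (1 + j552·0.05) = 1 + j27.6 → |·| ≈ 27.618, ∠ ≈ 87.92°
zero (1 + j552·0.025) = 1 + j13.8 → |·| ≈ 13.836, ∠ ≈ 85.86°
pole (1 + j552·0.1) = 1 + j55.2 → |·| ≈ 55.209, ∠ ≈ 88.96°
pole (1 + j552·0.005) = 1 + j2.76 → |·| ≈ 2.9356, ∠ ≈ 70.08°
|T| = 80 · 27.618 · 13.836 / (55.209 · 2.9356) ≈ 188.62
Gain = 20 log₁₀(188.62) ≈ 45.51 dB
∠T = (87.92° + 85.86°) − (88.96° + 70.08°) = 14.74°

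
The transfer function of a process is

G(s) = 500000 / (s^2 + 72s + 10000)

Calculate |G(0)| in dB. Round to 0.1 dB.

G(0) = 500000 / 10000 = 50
20 log₁₀(50) ≈ 33.98 dB

34.0 dB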